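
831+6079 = 6910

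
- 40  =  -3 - 37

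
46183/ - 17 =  - 2717 + 6/17 = - 2716.65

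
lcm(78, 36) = 468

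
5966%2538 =890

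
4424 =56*79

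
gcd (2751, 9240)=21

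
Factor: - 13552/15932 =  - 484/569=   - 2^2*11^2*569^( -1)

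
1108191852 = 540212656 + 567979196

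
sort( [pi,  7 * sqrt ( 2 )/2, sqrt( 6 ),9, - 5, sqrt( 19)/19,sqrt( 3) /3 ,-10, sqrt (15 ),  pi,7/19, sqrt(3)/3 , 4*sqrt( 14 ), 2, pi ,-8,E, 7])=[-10,-8,- 5,sqrt(19 )/19, 7/19, sqrt( 3 )/3,sqrt( 3)/3 , 2, sqrt( 6 ),E,pi,pi,pi,sqrt( 15) , 7 * sqrt(2 )/2,7,9 , 4*sqrt( 14)]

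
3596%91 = 47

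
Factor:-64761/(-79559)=3^1*21587^1*79559^( -1)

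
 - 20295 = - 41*495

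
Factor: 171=3^2*19^1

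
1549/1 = 1549 = 1549.00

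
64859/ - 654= - 100 + 541/654 = - 99.17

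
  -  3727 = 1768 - 5495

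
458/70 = 229/35 = 6.54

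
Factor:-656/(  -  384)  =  2^ ( - 3 ) * 3^(  -  1) * 41^1 = 41/24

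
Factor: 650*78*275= 13942500  =  2^2*3^1*5^4*11^1*13^2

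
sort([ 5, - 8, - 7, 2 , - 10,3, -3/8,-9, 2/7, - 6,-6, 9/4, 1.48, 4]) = [ - 10, - 9 , - 8, - 7, - 6,- 6,-3/8 , 2/7,1.48,2, 9/4,3,4,5]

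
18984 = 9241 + 9743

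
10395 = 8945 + 1450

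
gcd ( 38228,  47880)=76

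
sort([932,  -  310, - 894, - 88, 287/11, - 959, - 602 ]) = [ - 959,-894, - 602, - 310, - 88 , 287/11, 932]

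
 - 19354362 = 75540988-94895350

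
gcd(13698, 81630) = 18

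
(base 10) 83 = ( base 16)53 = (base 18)4B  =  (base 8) 123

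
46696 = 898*52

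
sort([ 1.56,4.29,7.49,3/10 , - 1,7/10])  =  [-1, 3/10, 7/10, 1.56,4.29,7.49 ]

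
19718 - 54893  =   - 35175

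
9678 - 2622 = 7056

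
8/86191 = 8/86191 = 0.00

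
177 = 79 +98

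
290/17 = 290/17 = 17.06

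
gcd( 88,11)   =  11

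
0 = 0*6355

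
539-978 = - 439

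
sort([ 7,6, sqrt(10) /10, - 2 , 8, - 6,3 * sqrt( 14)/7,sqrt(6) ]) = [-6, -2,sqrt(10)/10,3*sqrt( 14)/7, sqrt( 6), 6,7,8]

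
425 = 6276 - 5851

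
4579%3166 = 1413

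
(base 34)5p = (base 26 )7D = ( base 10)195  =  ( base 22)8J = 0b11000011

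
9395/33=9395/33 = 284.70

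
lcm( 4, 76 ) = 76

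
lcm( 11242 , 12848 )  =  89936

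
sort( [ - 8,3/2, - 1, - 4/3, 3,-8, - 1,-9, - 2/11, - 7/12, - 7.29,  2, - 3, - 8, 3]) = [-9,  -  8, - 8, - 8, - 7.29, - 3, - 4/3 ,  -  1, - 1,-7/12,-2/11, 3/2,  2, 3,3]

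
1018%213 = 166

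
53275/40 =10655/8 = 1331.88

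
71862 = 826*87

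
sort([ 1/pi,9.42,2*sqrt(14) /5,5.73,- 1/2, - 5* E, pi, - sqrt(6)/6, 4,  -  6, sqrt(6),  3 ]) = [ - 5 * E, - 6, - 1/2,-sqrt(6)/6,  1/pi, 2*sqrt( 14 ) /5,sqrt( 6) , 3, pi,4, 5.73 , 9.42] 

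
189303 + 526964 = 716267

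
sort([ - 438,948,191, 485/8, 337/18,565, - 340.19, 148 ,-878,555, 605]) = [ - 878 , - 438, - 340.19, 337/18,485/8,148,191,555,565 , 605,948] 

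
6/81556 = 3/40778= 0.00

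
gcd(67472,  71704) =8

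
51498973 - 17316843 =34182130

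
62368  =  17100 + 45268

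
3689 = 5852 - 2163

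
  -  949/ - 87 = 949/87 = 10.91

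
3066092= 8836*347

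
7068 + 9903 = 16971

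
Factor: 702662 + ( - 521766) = 2^5*5653^1= 180896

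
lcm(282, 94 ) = 282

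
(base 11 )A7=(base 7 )225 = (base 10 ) 117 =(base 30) 3R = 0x75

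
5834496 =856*6816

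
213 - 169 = 44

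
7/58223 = 7/58223 = 0.00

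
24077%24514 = 24077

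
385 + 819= 1204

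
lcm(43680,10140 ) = 567840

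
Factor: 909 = 3^2*101^1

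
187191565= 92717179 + 94474386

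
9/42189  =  3/14063 = 0.00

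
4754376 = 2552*1863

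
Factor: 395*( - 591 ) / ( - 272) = 233445/272 = 2^( - 4 )*3^1*5^1 *17^( - 1 )*79^1*197^1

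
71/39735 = 71/39735 = 0.00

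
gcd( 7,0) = 7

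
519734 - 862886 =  - 343152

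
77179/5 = 15435 + 4/5 = 15435.80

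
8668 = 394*22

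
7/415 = 7/415 = 0.02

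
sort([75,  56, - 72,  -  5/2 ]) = [ - 72, - 5/2,56, 75]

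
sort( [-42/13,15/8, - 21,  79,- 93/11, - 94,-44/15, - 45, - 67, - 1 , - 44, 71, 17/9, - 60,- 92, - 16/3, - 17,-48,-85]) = [  -  94, - 92,  -  85, - 67,-60, - 48, - 45, - 44,-21, - 17 , - 93/11, - 16/3,  -  42/13,  -  44/15, -1, 15/8,17/9,  71, 79] 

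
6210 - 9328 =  - 3118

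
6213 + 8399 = 14612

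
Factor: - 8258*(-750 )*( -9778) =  - 60560043000 = - 2^3*3^1*5^3*4129^1*4889^1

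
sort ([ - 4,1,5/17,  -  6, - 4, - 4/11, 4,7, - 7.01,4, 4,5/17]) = [-7.01, - 6,-4,-4, - 4/11, 5/17, 5/17,1,4,4,4,7]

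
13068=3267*4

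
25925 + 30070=55995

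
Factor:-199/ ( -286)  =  2^(-1)*11^( - 1)*13^( -1)*199^1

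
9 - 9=0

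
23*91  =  2093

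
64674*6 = 388044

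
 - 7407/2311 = - 4 + 1837/2311 =- 3.21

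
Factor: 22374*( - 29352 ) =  - 656721648  =  - 2^4*3^3*11^1*113^1 *1223^1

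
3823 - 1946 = 1877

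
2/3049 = 2/3049 = 0.00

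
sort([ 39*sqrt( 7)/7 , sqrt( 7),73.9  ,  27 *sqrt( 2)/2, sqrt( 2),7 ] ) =[ sqrt( 2), sqrt( 7 ),7, 39*sqrt( 7 )/7 , 27*sqrt( 2)/2,  73.9]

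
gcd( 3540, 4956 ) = 708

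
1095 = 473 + 622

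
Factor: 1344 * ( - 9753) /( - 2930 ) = 2^5*3^2*5^(-1) * 7^1 * 293^ (  -  1) * 3251^1 = 6554016/1465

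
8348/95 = 8348/95 =87.87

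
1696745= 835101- - 861644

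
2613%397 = 231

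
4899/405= 12 + 13/135 = 12.10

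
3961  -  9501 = - 5540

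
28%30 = 28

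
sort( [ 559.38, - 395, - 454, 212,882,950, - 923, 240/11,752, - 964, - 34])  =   [ - 964,-923  , - 454, - 395, - 34, 240/11,  212,559.38, 752,882,950]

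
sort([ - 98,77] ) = [-98,77 ] 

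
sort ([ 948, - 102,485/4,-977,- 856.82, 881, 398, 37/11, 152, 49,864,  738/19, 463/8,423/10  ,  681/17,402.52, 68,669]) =[  -  977, - 856.82, - 102,37/11, 738/19, 681/17,423/10 , 49, 463/8,68, 485/4, 152,398, 402.52,669, 864,881 , 948] 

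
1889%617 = 38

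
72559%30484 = 11591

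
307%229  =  78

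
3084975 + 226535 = 3311510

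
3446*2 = 6892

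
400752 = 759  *528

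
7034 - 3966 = 3068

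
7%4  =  3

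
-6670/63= - 106 + 8/63= - 105.87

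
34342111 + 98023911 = 132366022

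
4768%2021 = 726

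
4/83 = 4/83 =0.05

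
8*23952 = 191616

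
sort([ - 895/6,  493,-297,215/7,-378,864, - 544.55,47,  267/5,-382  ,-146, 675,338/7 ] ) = [ - 544.55, - 382,  -  378, - 297,  -  895/6, - 146,215/7, 47,338/7,  267/5, 493,  675,864 ] 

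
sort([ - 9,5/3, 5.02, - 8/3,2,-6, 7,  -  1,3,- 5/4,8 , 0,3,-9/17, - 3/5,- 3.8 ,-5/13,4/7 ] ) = [-9, - 6, - 3.8, - 8/3,- 5/4,- 1, - 3/5, -9/17, - 5/13, 0,  4/7,5/3,2 , 3,  3,  5.02, 7,8]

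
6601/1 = 6601 = 6601.00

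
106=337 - 231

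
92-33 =59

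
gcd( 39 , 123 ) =3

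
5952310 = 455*13082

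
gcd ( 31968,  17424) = 144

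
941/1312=941/1312 = 0.72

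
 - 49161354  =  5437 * ( - 9042 ) 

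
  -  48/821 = -1 + 773/821 = -  0.06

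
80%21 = 17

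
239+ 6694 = 6933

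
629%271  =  87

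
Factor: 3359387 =17^1*73^1 * 2707^1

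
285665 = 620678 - 335013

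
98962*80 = 7916960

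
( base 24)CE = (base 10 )302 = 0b100101110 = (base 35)8m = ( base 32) 9e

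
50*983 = 49150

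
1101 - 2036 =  - 935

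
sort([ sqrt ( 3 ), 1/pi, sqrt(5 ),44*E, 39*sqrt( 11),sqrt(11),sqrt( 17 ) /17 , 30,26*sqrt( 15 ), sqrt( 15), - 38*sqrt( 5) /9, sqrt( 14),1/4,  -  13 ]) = [ - 13, - 38*sqrt(5)/9,sqrt( 17) /17, 1/4, 1/pi, sqrt( 3 ), sqrt ( 5 ), sqrt( 11 ), sqrt( 14 ),sqrt (15),  30, 26*sqrt( 15),44*E,  39 * sqrt(  11 )]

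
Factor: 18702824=2^3 *7^1 * 331^1 * 1009^1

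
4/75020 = 1/18755 = 0.00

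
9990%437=376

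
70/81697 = 10/11671=   0.00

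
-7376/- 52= 1844/13 = 141.85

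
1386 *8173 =11327778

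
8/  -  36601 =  - 8/36601  =  - 0.00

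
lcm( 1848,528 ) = 3696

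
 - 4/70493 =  -4/70493 = - 0.00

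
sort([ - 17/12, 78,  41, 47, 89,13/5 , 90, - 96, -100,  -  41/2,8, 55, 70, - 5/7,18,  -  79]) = [  -  100,  -  96,  -  79, - 41/2 ,  -  17/12,-5/7, 13/5 , 8,  18,41, 47 , 55, 70,  78, 89, 90]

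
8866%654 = 364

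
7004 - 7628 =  - 624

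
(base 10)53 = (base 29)1O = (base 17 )32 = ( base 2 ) 110101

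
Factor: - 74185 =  - 5^1*37^1*401^1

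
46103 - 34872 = 11231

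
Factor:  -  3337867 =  - 13^1*97^1 *2647^1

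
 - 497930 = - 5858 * 85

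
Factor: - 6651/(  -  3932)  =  2^(  -  2)*3^2*739^1*983^( - 1)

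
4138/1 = 4138 = 4138.00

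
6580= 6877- 297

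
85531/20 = 4276 + 11/20 = 4276.55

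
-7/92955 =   -  7/92955 = -0.00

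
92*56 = 5152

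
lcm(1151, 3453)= 3453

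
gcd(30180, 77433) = 3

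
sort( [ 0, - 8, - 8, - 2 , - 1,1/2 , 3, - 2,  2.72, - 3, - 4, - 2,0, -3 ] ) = [ - 8, - 8, - 4 , - 3 , - 3, - 2,- 2, - 2, - 1, 0, 0 , 1/2,  2.72, 3] 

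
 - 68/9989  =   - 1 + 9921/9989 = - 0.01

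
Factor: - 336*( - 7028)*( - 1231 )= - 2906893248 = - 2^6 * 3^1*7^2* 251^1 * 1231^1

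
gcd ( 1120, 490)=70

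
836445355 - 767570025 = 68875330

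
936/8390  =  468/4195=0.11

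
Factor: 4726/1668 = 2^( - 1)*3^(-1 )*17^1 = 17/6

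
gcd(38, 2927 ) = 1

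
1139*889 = 1012571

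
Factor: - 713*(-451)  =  321563=   11^1*23^1 * 31^1*41^1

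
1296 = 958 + 338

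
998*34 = 33932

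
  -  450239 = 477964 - 928203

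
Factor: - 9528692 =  - 2^2*2382173^1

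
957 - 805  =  152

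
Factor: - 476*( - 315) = 149940 =2^2*3^2 * 5^1 * 7^2*17^1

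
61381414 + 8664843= 70046257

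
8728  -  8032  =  696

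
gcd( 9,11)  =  1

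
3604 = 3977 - 373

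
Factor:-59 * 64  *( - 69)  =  2^6*3^1*23^1*59^1  =  260544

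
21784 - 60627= - 38843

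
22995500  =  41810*550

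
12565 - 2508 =10057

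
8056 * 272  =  2191232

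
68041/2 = 34020+1/2=34020.50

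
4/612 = 1/153=0.01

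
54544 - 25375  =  29169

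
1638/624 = 2 +5/8 = 2.62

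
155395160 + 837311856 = 992707016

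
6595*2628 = 17331660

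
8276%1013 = 172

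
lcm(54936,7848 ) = 54936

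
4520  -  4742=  -222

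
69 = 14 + 55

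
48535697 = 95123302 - 46587605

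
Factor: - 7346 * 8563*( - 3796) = 238782817208 = 2^3*13^1  *73^1*3673^1*8563^1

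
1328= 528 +800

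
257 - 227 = 30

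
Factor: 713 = 23^1*31^1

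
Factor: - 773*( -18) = 2^1 * 3^2* 773^1=13914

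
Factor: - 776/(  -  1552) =1/2 = 2^( - 1)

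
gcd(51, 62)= 1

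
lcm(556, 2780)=2780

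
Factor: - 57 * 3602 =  - 2^1*3^1*19^1*1801^1 = - 205314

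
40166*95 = 3815770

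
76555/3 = 25518 + 1/3 = 25518.33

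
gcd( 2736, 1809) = 9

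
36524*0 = 0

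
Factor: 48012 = 2^2*3^1*4001^1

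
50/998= 25/499  =  0.05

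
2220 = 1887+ 333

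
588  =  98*6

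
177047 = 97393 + 79654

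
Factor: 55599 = 3^1*43^1*431^1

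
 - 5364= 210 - 5574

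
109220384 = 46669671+62550713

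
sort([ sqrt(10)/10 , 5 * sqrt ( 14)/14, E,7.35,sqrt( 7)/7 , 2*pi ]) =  [sqrt(10)/10, sqrt( 7)/7, 5*sqrt( 14)/14,  E,2*pi,7.35]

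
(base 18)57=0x61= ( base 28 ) 3D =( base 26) 3j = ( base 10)97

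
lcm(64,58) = 1856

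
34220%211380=34220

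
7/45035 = 7/45035 = 0.00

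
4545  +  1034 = 5579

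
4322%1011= 278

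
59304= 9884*6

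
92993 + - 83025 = 9968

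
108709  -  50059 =58650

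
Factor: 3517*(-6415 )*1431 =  - 32285585205 = - 3^3*5^1*53^1*1283^1*3517^1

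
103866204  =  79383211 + 24482993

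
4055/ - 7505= - 811/1501 = - 0.54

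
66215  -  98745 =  - 32530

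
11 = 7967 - 7956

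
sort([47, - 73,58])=[ - 73, 47 , 58 ]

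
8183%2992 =2199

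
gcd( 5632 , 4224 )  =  1408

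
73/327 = 73/327 = 0.22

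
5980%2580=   820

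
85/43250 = 17/8650 = 0.00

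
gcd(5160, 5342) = 2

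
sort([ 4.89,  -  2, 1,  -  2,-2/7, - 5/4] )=[ - 2 ,-2, - 5/4, - 2/7, 1,4.89] 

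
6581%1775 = 1256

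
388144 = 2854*136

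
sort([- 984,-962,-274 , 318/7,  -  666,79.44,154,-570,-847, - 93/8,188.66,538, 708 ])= [-984, - 962, - 847,  -  666, - 570, - 274,-93/8,318/7, 79.44,154, 188.66,  538,708]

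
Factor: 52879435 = 5^1 * 7^1*17^1 *88873^1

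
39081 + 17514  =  56595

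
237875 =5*47575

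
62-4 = 58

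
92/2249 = 92/2249 = 0.04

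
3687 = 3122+565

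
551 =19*29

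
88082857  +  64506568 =152589425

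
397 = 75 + 322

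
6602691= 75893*87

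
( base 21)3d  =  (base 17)48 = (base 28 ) 2k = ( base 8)114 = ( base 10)76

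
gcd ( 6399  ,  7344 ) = 27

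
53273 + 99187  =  152460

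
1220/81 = 15 + 5/81 = 15.06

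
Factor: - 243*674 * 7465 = -2^1 * 3^5*5^1*337^1*1493^1 =- 1222632630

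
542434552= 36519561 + 505914991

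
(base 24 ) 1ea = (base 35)QC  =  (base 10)922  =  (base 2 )1110011010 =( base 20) 262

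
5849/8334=5849/8334 = 0.70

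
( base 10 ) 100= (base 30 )3A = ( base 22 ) 4C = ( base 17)5f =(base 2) 1100100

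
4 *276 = 1104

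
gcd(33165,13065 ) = 1005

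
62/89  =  62/89   =  0.70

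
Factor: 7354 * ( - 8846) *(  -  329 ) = 2^2*7^1* 47^1*3677^1*4423^1 =21402596236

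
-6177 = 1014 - 7191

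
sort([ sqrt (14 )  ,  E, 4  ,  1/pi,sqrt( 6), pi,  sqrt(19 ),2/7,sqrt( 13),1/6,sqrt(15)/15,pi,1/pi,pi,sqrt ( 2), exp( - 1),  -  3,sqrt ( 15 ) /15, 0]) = [ -3,0,  1/6,sqrt ( 15 ) /15,sqrt( 15)/15,2/7, 1/pi,1/pi, exp( - 1 ),sqrt( 2 ), sqrt(6),E,pi, pi , pi,sqrt ( 13 ), sqrt( 14 ),  4, sqrt (19 )] 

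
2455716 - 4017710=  - 1561994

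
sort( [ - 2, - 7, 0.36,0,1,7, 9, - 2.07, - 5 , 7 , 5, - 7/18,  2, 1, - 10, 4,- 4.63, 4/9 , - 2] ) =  [ - 10,-7, - 5, - 4.63 , - 2.07 , - 2, - 2,- 7/18 , 0, 0.36 , 4/9, 1, 1, 2,4,5,7 , 7,9 ]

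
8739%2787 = 378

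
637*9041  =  5759117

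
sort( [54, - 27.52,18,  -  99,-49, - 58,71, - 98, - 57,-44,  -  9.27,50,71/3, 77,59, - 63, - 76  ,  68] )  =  [ - 99, - 98,-76, - 63,-58,- 57, - 49,-44, - 27.52, - 9.27,18,71/3, 50, 54,59, 68, 71, 77 ] 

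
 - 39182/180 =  - 218+29/90  =  -  217.68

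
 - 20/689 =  - 20/689= - 0.03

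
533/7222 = 533/7222 = 0.07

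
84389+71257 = 155646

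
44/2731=44/2731 =0.02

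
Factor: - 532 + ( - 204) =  - 2^5 * 23^1 = -736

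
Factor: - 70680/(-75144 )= 95/101 = 5^1*19^1*101^( -1) 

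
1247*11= 13717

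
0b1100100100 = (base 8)1444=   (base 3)1002210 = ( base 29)RL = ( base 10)804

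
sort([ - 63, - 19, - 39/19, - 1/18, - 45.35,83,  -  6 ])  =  [ - 63, - 45.35,- 19, - 6, - 39/19, - 1/18,83] 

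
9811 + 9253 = 19064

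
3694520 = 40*92363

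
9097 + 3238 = 12335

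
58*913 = 52954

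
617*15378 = 9488226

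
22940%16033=6907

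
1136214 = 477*2382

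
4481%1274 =659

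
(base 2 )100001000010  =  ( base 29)2eq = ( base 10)2114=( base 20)55e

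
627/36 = 209/12 = 17.42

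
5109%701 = 202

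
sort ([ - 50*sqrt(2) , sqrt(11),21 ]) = [ -50*sqrt(2),sqrt(11), 21] 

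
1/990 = 1/990= 0.00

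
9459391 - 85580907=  - 76121516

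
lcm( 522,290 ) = 2610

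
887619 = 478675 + 408944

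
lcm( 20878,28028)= 2046044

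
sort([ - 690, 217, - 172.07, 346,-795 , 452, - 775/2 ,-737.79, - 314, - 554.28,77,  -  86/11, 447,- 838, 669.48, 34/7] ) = [ - 838,- 795, - 737.79, - 690 , - 554.28,-775/2, - 314,  -  172.07, - 86/11,34/7, 77, 217, 346  ,  447 , 452,669.48 ]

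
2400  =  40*60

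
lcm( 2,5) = 10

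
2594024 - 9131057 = - 6537033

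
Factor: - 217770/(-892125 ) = 238/975 = 2^1 * 3^( - 1)*5^( - 2)*7^1*13^(- 1 ) * 17^1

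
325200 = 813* 400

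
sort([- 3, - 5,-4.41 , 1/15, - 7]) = [ - 7, - 5,-4.41, - 3, 1/15]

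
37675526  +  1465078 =39140604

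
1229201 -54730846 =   -  53501645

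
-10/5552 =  - 5/2776 = - 0.00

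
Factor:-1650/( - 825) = 2 = 2^1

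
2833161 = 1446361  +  1386800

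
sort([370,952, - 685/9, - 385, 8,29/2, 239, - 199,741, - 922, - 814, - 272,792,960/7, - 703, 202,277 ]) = [-922, - 814, - 703, - 385, - 272,-199, - 685/9, 8,29/2, 960/7,202,239,277,370, 741,792,952 ]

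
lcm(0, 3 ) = 0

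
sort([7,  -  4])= [ - 4,7] 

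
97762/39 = 2506 + 28/39= 2506.72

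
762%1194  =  762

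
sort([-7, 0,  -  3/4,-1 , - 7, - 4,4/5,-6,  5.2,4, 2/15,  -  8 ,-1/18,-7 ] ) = [-8,  -  7, - 7, - 7 ,-6,-4 , - 1,- 3/4, - 1/18,0,  2/15, 4/5,4, 5.2]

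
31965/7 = 31965/7 = 4566.43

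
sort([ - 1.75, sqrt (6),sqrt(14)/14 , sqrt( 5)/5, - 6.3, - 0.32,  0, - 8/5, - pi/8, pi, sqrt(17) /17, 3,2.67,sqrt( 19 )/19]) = [ - 6.3, - 1.75, - 8/5, - pi/8,- 0.32,0, sqrt( 19)/19,sqrt( 17)/17, sqrt( 14 )/14,sqrt( 5 )/5,sqrt( 6), 2.67,3,pi]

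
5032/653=5032/653 = 7.71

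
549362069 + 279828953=829191022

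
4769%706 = 533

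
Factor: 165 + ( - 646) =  - 13^1 * 37^1=- 481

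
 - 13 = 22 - 35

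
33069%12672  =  7725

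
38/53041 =38/53041 =0.00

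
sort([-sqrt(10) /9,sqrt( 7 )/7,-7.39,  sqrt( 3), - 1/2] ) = [ - 7.39, - 1/2,  -  sqrt ( 10) /9, sqrt(7)/7,sqrt(3 )]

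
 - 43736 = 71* (-616) 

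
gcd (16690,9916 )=2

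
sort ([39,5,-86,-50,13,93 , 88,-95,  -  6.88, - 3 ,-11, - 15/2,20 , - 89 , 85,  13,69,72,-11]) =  [- 95, - 89,  -  86,-50,-11 , - 11, - 15/2,-6.88,-3,5 , 13 , 13 , 20,39,69, 72, 85,88,  93]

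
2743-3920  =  -1177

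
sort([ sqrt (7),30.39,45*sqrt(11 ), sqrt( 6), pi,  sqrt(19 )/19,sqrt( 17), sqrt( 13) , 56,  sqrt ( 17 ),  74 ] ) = [sqrt( 19 )/19,sqrt( 6), sqrt ( 7 ), pi, sqrt( 13 ), sqrt(17), sqrt(17 ), 30.39,56  ,  74,45* sqrt(11 )] 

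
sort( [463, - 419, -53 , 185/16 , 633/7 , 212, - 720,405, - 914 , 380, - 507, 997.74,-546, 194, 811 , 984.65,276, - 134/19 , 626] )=[  -  914, - 720, - 546, - 507, - 419, - 53, - 134/19, 185/16,633/7, 194,212, 276,380 , 405 , 463,626,811, 984.65,997.74] 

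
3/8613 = 1/2871 = 0.00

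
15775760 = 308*51220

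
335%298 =37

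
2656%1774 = 882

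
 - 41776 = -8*5222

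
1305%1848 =1305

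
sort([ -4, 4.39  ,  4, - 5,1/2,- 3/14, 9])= [-5,-4,-3/14,1/2, 4,4.39,9]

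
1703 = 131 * 13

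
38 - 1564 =-1526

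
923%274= 101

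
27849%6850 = 449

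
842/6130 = 421/3065 = 0.14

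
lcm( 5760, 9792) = 97920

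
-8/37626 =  -4/18813 = -0.00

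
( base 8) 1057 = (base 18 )1D1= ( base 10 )559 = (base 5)4214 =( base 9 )681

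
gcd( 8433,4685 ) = 937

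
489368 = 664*737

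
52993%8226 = 3637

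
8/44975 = 8/44975 = 0.00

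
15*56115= 841725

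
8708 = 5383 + 3325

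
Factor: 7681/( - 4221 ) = - 3^( - 2 )*7^(-1)*67^( - 1 )*7681^1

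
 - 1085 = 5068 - 6153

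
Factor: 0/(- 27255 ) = 0^1 = 0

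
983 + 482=1465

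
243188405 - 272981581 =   -  29793176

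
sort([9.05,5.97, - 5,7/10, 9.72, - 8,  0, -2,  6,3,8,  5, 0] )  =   [ - 8,-5, - 2,0,0, 7/10,3, 5,5.97,6, 8, 9.05,  9.72] 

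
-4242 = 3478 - 7720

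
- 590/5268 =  - 295/2634  =  -0.11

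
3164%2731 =433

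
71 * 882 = 62622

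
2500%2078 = 422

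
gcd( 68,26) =2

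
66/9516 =11/1586  =  0.01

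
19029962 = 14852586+4177376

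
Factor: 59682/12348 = 29/6 = 2^(-1)*3^( - 1) * 29^1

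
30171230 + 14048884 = 44220114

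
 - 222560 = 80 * ( - 2782) 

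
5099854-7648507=-2548653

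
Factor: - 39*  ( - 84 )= 2^2 * 3^2 * 7^1*13^1 = 3276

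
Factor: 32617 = 13^2*193^1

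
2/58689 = 2/58689 = 0.00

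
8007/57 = 2669/19 = 140.47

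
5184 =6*864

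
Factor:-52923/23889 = -13^1 * 23^1*59^1*7963^(-1 ) = - 17641/7963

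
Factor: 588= 2^2*3^1*7^2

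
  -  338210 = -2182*155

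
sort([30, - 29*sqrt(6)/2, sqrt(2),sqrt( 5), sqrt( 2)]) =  [-29*sqrt( 6 )/2, sqrt(2 ), sqrt(2 ),sqrt ( 5 ),  30 ]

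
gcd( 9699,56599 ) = 1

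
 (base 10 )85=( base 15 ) 5A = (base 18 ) 4D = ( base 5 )320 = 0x55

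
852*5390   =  4592280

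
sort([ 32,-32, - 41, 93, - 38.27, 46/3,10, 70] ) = [ - 41,- 38.27, - 32,10,46/3, 32, 70,93 ] 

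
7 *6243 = 43701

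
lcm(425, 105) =8925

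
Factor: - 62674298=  - 2^1*31337149^1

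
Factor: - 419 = - 419^1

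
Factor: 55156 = 2^2  *13789^1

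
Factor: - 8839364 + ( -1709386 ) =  - 10548750 = -2^1 * 3^1*5^4*29^1*97^1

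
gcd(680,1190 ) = 170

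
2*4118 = 8236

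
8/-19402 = -4/9701 = - 0.00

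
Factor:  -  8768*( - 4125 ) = 36168000 = 2^6 * 3^1 *5^3* 11^1*137^1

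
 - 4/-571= 4/571  =  0.01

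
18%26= 18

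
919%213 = 67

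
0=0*906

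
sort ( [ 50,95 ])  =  [50, 95]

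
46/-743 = -46/743= -  0.06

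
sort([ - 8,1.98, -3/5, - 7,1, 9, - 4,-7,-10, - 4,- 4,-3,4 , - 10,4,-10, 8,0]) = [  -  10, - 10 , - 10, - 8, - 7, - 7, - 4, - 4, - 4,-3,-3/5  ,  0, 1, 1.98,4,4 , 8, 9]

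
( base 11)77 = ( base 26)36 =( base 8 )124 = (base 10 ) 84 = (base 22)3I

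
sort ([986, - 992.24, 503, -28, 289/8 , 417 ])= [ - 992.24, - 28, 289/8,  417 , 503,986 ] 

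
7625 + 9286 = 16911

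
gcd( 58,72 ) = 2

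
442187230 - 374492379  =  67694851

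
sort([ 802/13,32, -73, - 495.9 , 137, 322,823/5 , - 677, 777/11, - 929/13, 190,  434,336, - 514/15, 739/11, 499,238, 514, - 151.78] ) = [-677, - 495.9, - 151.78, - 73, - 929/13, - 514/15, 32 , 802/13,739/11,777/11, 137,823/5, 190,238,322,336, 434, 499,514 ]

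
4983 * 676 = 3368508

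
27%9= 0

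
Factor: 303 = 3^1 * 101^1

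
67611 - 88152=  - 20541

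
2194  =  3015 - 821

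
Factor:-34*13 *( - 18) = 2^2*3^2*13^1*17^1 = 7956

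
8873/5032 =8873/5032 = 1.76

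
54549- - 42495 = 97044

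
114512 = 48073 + 66439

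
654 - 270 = 384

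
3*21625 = 64875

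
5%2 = 1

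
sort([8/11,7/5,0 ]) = [ 0,8/11,7/5 ] 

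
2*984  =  1968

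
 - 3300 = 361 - 3661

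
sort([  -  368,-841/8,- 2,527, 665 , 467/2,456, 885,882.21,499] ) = [ - 368,-841/8,-2,467/2, 456,499,527, 665,882.21,885]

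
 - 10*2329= - 23290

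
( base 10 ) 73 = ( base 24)31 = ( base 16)49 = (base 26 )2L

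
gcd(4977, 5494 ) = 1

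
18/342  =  1/19  =  0.05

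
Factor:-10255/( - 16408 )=5/8 =2^(  -  3)*5^1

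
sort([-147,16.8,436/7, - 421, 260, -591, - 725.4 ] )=[-725.4, - 591,-421,- 147,16.8,436/7,260 ]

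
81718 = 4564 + 77154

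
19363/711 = 19363/711 = 27.23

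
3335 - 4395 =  - 1060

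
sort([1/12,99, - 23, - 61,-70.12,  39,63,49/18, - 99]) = [ - 99 , -70.12, - 61,-23, 1/12,  49/18,  39, 63,99]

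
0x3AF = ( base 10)943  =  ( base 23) 1I0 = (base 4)32233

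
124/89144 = 31/22286  =  0.00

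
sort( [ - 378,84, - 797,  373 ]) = [ -797,  -  378, 84,373]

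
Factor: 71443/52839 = 3^( - 3)*19^( - 1 )*103^ ( - 1) * 71443^1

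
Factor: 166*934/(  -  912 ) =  - 38761/228 = - 2^( - 2)*3^(  -  1)*19^( -1 )*83^1*467^1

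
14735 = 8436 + 6299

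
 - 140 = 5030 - 5170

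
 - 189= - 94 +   -  95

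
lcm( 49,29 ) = 1421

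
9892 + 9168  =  19060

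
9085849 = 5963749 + 3122100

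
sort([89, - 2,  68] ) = [ - 2 , 68,89 ]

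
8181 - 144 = 8037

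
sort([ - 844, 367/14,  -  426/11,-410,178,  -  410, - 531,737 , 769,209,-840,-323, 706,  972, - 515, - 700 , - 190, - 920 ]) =[ - 920, - 844, - 840, - 700,  -  531, - 515,- 410,  -  410,-323, - 190, - 426/11, 367/14, 178, 209,706, 737, 769,972 ] 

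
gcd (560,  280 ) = 280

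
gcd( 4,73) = 1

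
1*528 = 528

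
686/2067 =686/2067=0.33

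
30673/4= 7668 + 1/4 = 7668.25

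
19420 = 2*9710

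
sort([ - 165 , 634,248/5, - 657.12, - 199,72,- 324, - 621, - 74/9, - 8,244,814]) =[ - 657.12, - 621,-324,-199, - 165,-74/9,-8,  248/5, 72,244, 634,  814]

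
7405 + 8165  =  15570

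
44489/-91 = -44489/91 = - 488.89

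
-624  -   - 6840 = 6216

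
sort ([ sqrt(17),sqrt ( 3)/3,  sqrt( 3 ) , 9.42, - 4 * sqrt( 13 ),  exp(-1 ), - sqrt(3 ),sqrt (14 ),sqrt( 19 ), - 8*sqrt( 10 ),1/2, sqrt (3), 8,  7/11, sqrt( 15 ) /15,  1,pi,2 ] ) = [-8*sqrt(10), - 4*sqrt( 13), - sqrt ( 3 ), sqrt( 15)/15,exp( - 1 ), 1/2,sqrt(3 ) /3,  7/11,  1 , sqrt(3 ), sqrt( 3 ),2,pi,sqrt( 14), sqrt(17),sqrt( 19 ),8, 9.42]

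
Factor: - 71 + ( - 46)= - 3^2*13^1 = - 117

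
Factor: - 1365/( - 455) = 3=3^1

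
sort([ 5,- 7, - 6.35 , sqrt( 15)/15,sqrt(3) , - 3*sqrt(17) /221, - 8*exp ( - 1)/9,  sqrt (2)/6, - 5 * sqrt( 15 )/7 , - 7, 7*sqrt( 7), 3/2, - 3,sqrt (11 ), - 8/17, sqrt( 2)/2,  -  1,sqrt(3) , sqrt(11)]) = [ - 7,-7,-6.35,-3, -5*sqrt(15)/7, - 1, - 8/17, - 8 * exp( - 1)/9,  -  3  *  sqrt(17) /221,  sqrt(2)/6, sqrt ( 15)/15 , sqrt(2 )/2, 3/2, sqrt(3 ),sqrt( 3 ),  sqrt( 11 ),  sqrt( 11), 5,  7*sqrt(7 ) ]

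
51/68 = 3/4 = 0.75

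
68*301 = 20468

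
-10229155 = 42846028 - 53075183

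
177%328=177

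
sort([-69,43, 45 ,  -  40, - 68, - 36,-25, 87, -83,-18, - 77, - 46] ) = [  -  83,-77, - 69, - 68,-46,-40, - 36,-25,- 18 , 43,45 , 87] 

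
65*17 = 1105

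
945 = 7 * 135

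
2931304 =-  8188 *( -358)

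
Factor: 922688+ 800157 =5^1*587^2 = 1722845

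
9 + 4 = 13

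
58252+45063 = 103315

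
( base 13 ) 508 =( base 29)10C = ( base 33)PS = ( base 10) 853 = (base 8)1525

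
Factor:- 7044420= - 2^2*3^1*5^1*113^1*1039^1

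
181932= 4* 45483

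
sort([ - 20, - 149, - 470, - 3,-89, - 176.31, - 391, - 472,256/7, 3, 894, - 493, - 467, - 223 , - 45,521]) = [ - 493,-472, - 470,  -  467, - 391, - 223, - 176.31, - 149,  -  89, - 45, - 20,-3, 3  ,  256/7, 521,894]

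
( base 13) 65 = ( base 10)83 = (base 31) 2L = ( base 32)2J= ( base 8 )123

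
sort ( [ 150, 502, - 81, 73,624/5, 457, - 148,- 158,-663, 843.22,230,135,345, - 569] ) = [-663, - 569,-158,-148,-81  ,  73, 624/5,135, 150,230,345, 457, 502,  843.22] 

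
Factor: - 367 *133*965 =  - 47102615 = - 5^1*7^1*19^1 * 193^1 *367^1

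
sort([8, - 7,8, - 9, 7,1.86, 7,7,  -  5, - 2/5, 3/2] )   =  [-9,-7, - 5 , - 2/5,  3/2,1.86,7, 7,7, 8,8]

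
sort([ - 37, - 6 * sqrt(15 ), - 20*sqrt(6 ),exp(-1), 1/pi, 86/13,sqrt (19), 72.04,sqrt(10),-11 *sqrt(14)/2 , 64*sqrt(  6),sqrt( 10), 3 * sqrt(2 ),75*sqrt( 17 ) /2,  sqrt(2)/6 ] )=[-20 * sqrt ( 6),  -  37, - 6*sqrt (15 ),-11*sqrt (14) /2,sqrt( 2)/6, 1/pi, exp(  -  1), sqrt(10),sqrt(10), 3*sqrt( 2 ), sqrt (19), 86/13, 72.04,75*sqrt(17)/2, 64*sqrt( 6)]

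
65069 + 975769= 1040838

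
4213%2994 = 1219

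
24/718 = 12/359 = 0.03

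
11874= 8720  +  3154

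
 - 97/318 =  - 97/318 = - 0.31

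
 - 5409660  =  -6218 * 870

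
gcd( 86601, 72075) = 3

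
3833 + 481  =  4314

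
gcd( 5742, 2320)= 58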